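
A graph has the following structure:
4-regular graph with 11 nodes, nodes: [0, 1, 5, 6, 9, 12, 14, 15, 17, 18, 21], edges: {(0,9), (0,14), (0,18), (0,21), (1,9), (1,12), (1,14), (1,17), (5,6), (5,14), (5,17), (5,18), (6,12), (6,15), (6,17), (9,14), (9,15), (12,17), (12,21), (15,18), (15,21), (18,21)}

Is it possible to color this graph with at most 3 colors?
Suppose a proper 3-coloring c exists. The clique [0, 9, 14] takes 3 distinct colors; by symmetry let c(0) = 1, c(9) = 2, c(14) = 3.
- Vertex 1: neighbors [9, 14] already have colors [2, 3] ⇒ c(1) = 1.
- Vertex 5: neighbors [14] already have colors [3]; try each remaining color.
- Case c(5) = 1:
  - Vertex 6: neighbors [5] already have colors [1]; try each remaining color.
  - Case c(6) = 2:
    - Vertex 12: neighbors [1, 6] already have colors [1, 2] ⇒ c(12) = 3.
    - Vertex 17: neighbors [1, 6, 12] already have colors [1, 2, 3] — all 3 colors blocked. Contradiction.
  - Case c(6) = 3:
    - Vertex 12: neighbors [1, 6] already have colors [1, 3] ⇒ c(12) = 2.
    - Vertex 17: neighbors [1, 12, 6] already have colors [1, 2, 3] — all 3 colors blocked. Contradiction.
- Case c(5) = 2:
  - Vertex 17: neighbors [1, 5] already have colors [1, 2] ⇒ c(17) = 3.
  - Vertex 6: neighbors [5, 17] already have colors [2, 3] ⇒ c(6) = 1.
  - Vertex 15: neighbors [6, 9] already have colors [1, 2] ⇒ c(15) = 3.
  - Vertex 18: neighbors [0, 5, 15] already have colors [1, 2, 3] — all 3 colors blocked. Contradiction.
Every case ends in a contradiction, so G has no proper 3-coloring (χ ≥ 4).

No, G is not 3-colorable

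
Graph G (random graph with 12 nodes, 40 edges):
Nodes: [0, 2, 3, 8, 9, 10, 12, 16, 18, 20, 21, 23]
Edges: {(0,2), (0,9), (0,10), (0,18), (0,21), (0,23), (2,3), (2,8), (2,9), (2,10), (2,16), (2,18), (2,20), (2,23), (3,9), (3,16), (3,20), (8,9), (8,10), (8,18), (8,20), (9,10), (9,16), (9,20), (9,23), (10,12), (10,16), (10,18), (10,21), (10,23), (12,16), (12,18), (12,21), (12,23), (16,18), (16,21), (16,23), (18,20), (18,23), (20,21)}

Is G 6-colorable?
A valid 6-coloring: color 1: [3, 10]; color 2: [2, 12]; color 3: [0, 16, 20]; color 4: [9, 18, 21]; color 5: [8, 23].
(χ(G) = 5 ≤ 6.)

Yes, G is 6-colorable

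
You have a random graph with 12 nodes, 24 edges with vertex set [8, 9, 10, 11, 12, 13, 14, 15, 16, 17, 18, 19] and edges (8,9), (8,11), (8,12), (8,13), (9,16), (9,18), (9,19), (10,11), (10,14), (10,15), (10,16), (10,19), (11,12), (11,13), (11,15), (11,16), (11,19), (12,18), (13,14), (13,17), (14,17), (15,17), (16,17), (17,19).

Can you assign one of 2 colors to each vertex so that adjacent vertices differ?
The clique on vertices [8, 11, 12] has size 3 > 2, so it alone needs 3 colors.

No, G is not 2-colorable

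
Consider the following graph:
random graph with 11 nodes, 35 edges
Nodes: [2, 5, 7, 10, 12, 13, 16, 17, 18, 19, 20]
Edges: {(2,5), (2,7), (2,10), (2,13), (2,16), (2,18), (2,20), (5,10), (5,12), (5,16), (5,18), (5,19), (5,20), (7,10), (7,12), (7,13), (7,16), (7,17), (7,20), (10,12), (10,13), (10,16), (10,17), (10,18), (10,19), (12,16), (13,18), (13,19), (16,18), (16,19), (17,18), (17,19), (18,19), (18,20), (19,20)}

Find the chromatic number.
χ(G) = 5

Clique number ω(G) = 5 (lower bound: χ ≥ ω).
The clique on [2, 5, 10, 16, 18] has size 5, forcing χ ≥ 5, and the coloring below uses 5 colors, so χ(G) = 5.
A valid 5-coloring: color 1: [10, 20]; color 2: [7, 18]; color 3: [2, 12, 19]; color 4: [5, 13, 17]; color 5: [16].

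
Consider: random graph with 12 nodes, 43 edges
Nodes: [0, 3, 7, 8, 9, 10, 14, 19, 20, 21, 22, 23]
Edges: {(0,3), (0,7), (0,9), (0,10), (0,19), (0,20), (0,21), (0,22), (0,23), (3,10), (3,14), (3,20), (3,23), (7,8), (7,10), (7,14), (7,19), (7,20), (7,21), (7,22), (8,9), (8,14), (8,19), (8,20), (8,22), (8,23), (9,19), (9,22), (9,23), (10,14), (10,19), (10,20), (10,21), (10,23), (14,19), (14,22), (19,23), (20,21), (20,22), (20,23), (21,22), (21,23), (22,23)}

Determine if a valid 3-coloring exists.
No, G is not 3-colorable

The clique on vertices [0, 3, 10, 20, 23] has size 5 > 3, so it alone needs 5 colors.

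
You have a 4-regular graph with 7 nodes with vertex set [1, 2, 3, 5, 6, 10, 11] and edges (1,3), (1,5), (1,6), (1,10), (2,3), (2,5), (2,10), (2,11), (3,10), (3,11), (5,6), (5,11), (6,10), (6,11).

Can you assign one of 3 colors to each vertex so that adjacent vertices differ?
No, G is not 3-colorable

Suppose a proper 3-coloring c exists. The clique [1, 3, 10] takes 3 distinct colors; by symmetry let c(1) = 1, c(3) = 2, c(10) = 3.
- Vertex 2: neighbors [3, 10] already have colors [2, 3] ⇒ c(2) = 1.
- Vertex 6: neighbors [1, 10] already have colors [1, 3] ⇒ c(6) = 2.
- Vertex 5: neighbors [1, 6] already have colors [1, 2] ⇒ c(5) = 3.
- Vertex 11: neighbors [2, 3, 5] already have colors [1, 2, 3] — all 3 colors blocked. Contradiction.
The forced assignments end in a contradiction, so G has no proper 3-coloring (χ ≥ 4).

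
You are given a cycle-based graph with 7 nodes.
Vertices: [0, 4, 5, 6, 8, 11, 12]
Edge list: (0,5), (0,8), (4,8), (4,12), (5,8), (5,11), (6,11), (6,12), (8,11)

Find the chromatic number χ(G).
χ(G) = 3

Clique number ω(G) = 3 (lower bound: χ ≥ ω).
The clique on [0, 5, 8] has size 3, forcing χ ≥ 3, and the coloring below uses 3 colors, so χ(G) = 3.
A valid 3-coloring: color 1: [6, 8]; color 2: [0, 4, 11]; color 3: [5, 12].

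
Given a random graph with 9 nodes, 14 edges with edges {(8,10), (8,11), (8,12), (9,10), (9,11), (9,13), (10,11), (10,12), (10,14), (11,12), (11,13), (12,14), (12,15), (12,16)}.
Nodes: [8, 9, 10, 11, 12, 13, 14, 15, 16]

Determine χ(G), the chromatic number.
χ(G) = 4

Clique number ω(G) = 4 (lower bound: χ ≥ ω).
The clique on [8, 10, 11, 12] has size 4, forcing χ ≥ 4, and the coloring below uses 4 colors, so χ(G) = 4.
A valid 4-coloring: color 1: [9, 12]; color 2: [10, 13, 15, 16]; color 3: [11, 14]; color 4: [8].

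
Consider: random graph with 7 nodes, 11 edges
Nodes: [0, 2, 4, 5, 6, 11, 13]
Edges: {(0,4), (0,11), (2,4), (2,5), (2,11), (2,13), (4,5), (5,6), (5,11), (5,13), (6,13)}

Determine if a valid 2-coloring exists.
The clique on vertices [2, 5, 11] has size 3 > 2, so it alone needs 3 colors.

No, G is not 2-colorable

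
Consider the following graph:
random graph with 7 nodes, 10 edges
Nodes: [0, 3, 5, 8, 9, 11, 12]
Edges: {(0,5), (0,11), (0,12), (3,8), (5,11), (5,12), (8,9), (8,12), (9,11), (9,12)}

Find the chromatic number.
Clique number ω(G) = 3 (lower bound: χ ≥ ω).
The clique on [0, 5, 11] has size 3, forcing χ ≥ 3, and the coloring below uses 3 colors, so χ(G) = 3.
A valid 3-coloring: color 1: [3, 11, 12]; color 2: [0, 9]; color 3: [5, 8].

χ(G) = 3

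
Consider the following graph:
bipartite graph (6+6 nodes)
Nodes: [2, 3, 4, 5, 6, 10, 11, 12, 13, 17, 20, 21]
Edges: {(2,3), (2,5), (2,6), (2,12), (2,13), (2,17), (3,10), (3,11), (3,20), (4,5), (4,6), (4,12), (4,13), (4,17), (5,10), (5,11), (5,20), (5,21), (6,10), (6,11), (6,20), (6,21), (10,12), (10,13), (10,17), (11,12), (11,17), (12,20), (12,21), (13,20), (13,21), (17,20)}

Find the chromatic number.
χ(G) = 2

Clique number ω(G) = 2 (lower bound: χ ≥ ω).
The graph is bipartite (no odd cycle), so 2 colors suffice: χ(G) = 2.
A valid 2-coloring: color 1: [3, 5, 6, 12, 13, 17]; color 2: [2, 4, 10, 11, 20, 21].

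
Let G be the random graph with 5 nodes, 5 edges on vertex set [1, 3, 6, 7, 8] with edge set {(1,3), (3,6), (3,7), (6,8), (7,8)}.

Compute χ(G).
χ(G) = 2

Clique number ω(G) = 2 (lower bound: χ ≥ ω).
The graph is bipartite (no odd cycle), so 2 colors suffice: χ(G) = 2.
A valid 2-coloring: color 1: [3, 8]; color 2: [1, 6, 7].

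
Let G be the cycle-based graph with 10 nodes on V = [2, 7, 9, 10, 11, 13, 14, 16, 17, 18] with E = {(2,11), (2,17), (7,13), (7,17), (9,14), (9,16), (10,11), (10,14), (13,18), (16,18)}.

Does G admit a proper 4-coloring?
Yes, G is 4-colorable

A valid 4-coloring: color 1: [2, 7, 9, 10, 18]; color 2: [11, 13, 14, 16, 17].
(χ(G) = 2 ≤ 4.)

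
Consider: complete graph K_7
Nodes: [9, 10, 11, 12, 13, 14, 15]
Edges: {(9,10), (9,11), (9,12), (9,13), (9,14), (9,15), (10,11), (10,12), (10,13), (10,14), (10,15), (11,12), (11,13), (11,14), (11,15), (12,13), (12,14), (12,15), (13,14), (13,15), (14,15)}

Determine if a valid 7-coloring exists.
Yes, G is 7-colorable

A valid 7-coloring: color 1: [12]; color 2: [9]; color 3: [10]; color 4: [15]; color 5: [14]; color 6: [13]; color 7: [11].
(χ(G) = 7 ≤ 7.)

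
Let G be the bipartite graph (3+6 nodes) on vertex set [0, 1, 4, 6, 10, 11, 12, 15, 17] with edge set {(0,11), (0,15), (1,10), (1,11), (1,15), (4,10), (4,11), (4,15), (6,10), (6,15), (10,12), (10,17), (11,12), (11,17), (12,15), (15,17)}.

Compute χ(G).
χ(G) = 2

Clique number ω(G) = 2 (lower bound: χ ≥ ω).
The graph is bipartite (no odd cycle), so 2 colors suffice: χ(G) = 2.
A valid 2-coloring: color 1: [10, 11, 15]; color 2: [0, 1, 4, 6, 12, 17].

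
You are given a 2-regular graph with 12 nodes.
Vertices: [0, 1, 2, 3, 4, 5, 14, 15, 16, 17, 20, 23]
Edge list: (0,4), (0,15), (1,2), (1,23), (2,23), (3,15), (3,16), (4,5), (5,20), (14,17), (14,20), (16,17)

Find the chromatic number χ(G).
χ(G) = 3

Clique number ω(G) = 3 (lower bound: χ ≥ ω).
The clique on [1, 2, 23] has size 3, forcing χ ≥ 3, and the coloring below uses 3 colors, so χ(G) = 3.
A valid 3-coloring: color 1: [3, 4, 17, 20, 23]; color 2: [1, 5, 14, 15, 16]; color 3: [0, 2].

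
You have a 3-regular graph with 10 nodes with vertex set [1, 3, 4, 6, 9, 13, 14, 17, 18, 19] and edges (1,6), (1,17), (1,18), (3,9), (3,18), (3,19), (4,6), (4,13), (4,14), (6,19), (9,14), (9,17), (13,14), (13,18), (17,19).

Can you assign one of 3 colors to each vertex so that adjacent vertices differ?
Yes, G is 3-colorable

A valid 3-coloring: color 1: [1, 9, 13, 19]; color 2: [3, 6, 14, 17]; color 3: [4, 18].
(χ(G) = 3 ≤ 3.)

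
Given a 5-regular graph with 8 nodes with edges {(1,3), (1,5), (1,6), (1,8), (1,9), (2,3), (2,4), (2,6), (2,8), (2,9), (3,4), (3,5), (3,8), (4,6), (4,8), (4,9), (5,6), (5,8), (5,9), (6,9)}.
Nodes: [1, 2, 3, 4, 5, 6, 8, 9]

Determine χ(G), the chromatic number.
χ(G) = 4

Clique number ω(G) = 4 (lower bound: χ ≥ ω).
The clique on [1, 3, 5, 8] has size 4, forcing χ ≥ 4, and the coloring below uses 4 colors, so χ(G) = 4.
A valid 4-coloring: color 1: [3, 9]; color 2: [1, 4]; color 3: [6, 8]; color 4: [2, 5].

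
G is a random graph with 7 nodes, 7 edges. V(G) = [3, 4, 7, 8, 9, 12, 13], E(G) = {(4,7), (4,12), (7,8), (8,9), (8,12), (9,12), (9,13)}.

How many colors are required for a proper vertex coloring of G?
χ(G) = 3

Clique number ω(G) = 3 (lower bound: χ ≥ ω).
The clique on [8, 9, 12] has size 3, forcing χ ≥ 3, and the coloring below uses 3 colors, so χ(G) = 3.
A valid 3-coloring: color 1: [3, 7, 12, 13]; color 2: [4, 8]; color 3: [9].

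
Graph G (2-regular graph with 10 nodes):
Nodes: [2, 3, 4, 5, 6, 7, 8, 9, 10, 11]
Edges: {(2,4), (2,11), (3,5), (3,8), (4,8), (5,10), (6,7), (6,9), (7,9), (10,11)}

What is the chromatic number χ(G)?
χ(G) = 3

Clique number ω(G) = 3 (lower bound: χ ≥ ω).
The clique on [6, 7, 9] has size 3, forcing χ ≥ 3, and the coloring below uses 3 colors, so χ(G) = 3.
A valid 3-coloring: color 1: [2, 5, 8, 9]; color 2: [3, 4, 7, 10]; color 3: [6, 11].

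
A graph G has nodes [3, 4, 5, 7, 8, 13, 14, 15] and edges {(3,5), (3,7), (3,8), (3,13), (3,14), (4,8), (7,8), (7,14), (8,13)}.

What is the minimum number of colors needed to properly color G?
Clique number ω(G) = 3 (lower bound: χ ≥ ω).
The clique on [3, 8, 13] has size 3, forcing χ ≥ 3, and the coloring below uses 3 colors, so χ(G) = 3.
A valid 3-coloring: color 1: [3, 4, 15]; color 2: [5, 8, 14]; color 3: [7, 13].

χ(G) = 3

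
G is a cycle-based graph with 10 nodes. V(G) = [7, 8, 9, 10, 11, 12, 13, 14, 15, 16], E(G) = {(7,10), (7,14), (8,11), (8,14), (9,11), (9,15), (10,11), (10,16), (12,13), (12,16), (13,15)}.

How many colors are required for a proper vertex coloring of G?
χ(G) = 3

Clique number ω(G) = 2 (lower bound: χ ≥ ω).
Odd cycle [16, 12, 13, 15, 9, 11, 10] needs 3 colors (χ ≥ 3).
The coloring below uses 3 colors, so χ(G) = 3.
A valid 3-coloring: color 1: [8, 10, 12, 15]; color 2: [11, 13, 14, 16]; color 3: [7, 9].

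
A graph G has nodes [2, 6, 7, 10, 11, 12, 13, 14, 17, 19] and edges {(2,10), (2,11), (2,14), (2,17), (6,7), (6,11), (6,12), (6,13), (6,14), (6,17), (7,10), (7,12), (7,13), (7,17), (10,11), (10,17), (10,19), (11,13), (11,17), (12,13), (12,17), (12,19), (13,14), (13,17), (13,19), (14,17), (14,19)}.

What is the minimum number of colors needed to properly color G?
Clique number ω(G) = 5 (lower bound: χ ≥ ω).
The clique on [6, 7, 12, 13, 17] has size 5, forcing χ ≥ 5, and the coloring below uses 5 colors, so χ(G) = 5.
A valid 5-coloring: color 1: [17, 19]; color 2: [10, 13]; color 3: [2, 6]; color 4: [11, 12, 14]; color 5: [7].

χ(G) = 5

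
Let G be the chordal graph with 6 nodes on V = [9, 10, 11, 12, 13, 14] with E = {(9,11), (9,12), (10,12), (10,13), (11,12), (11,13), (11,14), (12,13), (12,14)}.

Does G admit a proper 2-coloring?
No, G is not 2-colorable

The clique on vertices [10, 12, 13] has size 3 > 2, so it alone needs 3 colors.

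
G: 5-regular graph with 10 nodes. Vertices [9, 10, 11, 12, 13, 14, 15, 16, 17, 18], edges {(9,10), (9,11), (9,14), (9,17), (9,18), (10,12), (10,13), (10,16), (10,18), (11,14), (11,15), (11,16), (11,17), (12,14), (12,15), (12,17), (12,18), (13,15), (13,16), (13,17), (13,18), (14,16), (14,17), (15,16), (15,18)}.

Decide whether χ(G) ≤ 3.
No, G is not 3-colorable

The clique on vertices [9, 11, 14, 17] has size 4 > 3, so it alone needs 4 colors.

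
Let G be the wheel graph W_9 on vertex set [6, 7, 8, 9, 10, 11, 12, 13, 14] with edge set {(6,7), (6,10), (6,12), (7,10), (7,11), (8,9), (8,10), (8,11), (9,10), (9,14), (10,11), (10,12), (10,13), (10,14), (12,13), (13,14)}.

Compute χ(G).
χ(G) = 3

Clique number ω(G) = 3 (lower bound: χ ≥ ω).
The clique on [6, 10, 12] has size 3, forcing χ ≥ 3, and the coloring below uses 3 colors, so χ(G) = 3.
A valid 3-coloring: color 1: [10]; color 2: [7, 8, 12, 14]; color 3: [6, 9, 11, 13].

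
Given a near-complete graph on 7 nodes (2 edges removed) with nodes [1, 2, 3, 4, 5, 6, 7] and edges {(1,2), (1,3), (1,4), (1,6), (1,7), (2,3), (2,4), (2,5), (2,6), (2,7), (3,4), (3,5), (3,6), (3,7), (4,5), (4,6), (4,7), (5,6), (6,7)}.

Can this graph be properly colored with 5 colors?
No, G is not 5-colorable

The clique on vertices [1, 2, 3, 4, 6, 7] has size 6 > 5, so it alone needs 6 colors.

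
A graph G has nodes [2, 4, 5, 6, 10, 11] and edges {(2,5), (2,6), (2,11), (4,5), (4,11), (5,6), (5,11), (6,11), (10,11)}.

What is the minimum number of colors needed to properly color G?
Clique number ω(G) = 4 (lower bound: χ ≥ ω).
The clique on [2, 5, 6, 11] has size 4, forcing χ ≥ 4, and the coloring below uses 4 colors, so χ(G) = 4.
A valid 4-coloring: color 1: [11]; color 2: [5, 10]; color 3: [2, 4]; color 4: [6].

χ(G) = 4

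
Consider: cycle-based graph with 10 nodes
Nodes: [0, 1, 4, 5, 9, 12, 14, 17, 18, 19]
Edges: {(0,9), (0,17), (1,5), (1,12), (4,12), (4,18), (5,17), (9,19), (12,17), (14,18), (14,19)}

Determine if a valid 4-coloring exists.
Yes, G is 4-colorable

A valid 4-coloring: color 1: [0, 5, 12, 18, 19]; color 2: [1, 4, 9, 14, 17].
(χ(G) = 2 ≤ 4.)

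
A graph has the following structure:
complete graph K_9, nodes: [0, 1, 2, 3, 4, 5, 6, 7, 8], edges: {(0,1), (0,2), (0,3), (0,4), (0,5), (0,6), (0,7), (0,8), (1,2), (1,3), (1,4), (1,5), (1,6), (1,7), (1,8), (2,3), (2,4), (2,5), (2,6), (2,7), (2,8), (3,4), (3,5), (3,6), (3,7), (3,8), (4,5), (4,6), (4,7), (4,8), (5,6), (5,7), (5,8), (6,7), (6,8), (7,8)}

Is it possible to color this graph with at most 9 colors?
A valid 9-coloring: color 1: [3]; color 2: [5]; color 3: [7]; color 4: [6]; color 5: [8]; color 6: [0]; color 7: [1]; color 8: [4]; color 9: [2].
(χ(G) = 9 ≤ 9.)

Yes, G is 9-colorable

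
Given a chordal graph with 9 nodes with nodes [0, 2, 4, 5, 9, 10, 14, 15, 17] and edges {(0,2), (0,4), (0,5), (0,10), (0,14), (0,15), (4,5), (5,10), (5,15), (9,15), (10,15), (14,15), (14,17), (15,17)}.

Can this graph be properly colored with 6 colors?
Yes, G is 6-colorable

A valid 6-coloring: color 1: [2, 4, 15]; color 2: [0, 9, 17]; color 3: [5, 14]; color 4: [10].
(χ(G) = 4 ≤ 6.)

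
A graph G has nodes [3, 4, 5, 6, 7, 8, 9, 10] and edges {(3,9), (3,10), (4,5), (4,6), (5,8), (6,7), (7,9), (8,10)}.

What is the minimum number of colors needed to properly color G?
Clique number ω(G) = 2 (lower bound: χ ≥ ω).
The graph is bipartite (no odd cycle), so 2 colors suffice: χ(G) = 2.
A valid 2-coloring: color 1: [5, 6, 9, 10]; color 2: [3, 4, 7, 8].

χ(G) = 2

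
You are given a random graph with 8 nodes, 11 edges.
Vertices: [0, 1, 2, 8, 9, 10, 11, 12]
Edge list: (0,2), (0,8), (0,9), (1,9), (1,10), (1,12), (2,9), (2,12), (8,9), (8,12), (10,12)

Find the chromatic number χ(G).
χ(G) = 3

Clique number ω(G) = 3 (lower bound: χ ≥ ω).
The clique on [0, 8, 9] has size 3, forcing χ ≥ 3, and the coloring below uses 3 colors, so χ(G) = 3.
A valid 3-coloring: color 1: [9, 10, 11]; color 2: [1, 2, 8]; color 3: [0, 12].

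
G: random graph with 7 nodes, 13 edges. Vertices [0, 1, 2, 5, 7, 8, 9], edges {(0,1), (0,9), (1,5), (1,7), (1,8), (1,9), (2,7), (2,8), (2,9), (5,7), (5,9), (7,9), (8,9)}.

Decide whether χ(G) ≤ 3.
No, G is not 3-colorable

The clique on vertices [1, 5, 7, 9] has size 4 > 3, so it alone needs 4 colors.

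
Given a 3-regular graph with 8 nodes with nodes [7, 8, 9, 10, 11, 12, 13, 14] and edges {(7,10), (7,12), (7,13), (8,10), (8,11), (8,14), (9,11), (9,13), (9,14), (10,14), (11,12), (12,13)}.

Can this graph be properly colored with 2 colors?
No, G is not 2-colorable

The clique on vertices [7, 12, 13] has size 3 > 2, so it alone needs 3 colors.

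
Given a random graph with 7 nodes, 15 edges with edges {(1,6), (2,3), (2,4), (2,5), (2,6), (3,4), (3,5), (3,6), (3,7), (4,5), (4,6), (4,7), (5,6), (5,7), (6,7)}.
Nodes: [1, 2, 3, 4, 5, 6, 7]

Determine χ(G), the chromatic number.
Clique number ω(G) = 5 (lower bound: χ ≥ ω).
The clique on [2, 3, 4, 5, 6] has size 5, forcing χ ≥ 5, and the coloring below uses 5 colors, so χ(G) = 5.
A valid 5-coloring: color 1: [6]; color 2: [1, 4]; color 3: [3]; color 4: [5]; color 5: [2, 7].

χ(G) = 5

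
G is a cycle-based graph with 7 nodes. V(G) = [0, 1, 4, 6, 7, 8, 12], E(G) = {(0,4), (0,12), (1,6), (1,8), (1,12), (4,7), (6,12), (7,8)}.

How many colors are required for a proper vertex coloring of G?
Clique number ω(G) = 3 (lower bound: χ ≥ ω).
The clique on [1, 6, 12] has size 3, forcing χ ≥ 3, and the coloring below uses 3 colors, so χ(G) = 3.
A valid 3-coloring: color 1: [4, 8, 12]; color 2: [0, 1, 7]; color 3: [6].

χ(G) = 3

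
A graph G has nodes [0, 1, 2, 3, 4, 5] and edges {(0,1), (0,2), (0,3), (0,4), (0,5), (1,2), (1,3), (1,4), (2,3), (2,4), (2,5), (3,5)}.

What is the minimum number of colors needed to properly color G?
Clique number ω(G) = 4 (lower bound: χ ≥ ω).
The clique on [0, 1, 2, 3] has size 4, forcing χ ≥ 4, and the coloring below uses 4 colors, so χ(G) = 4.
A valid 4-coloring: color 1: [2]; color 2: [0]; color 3: [3, 4]; color 4: [1, 5].

χ(G) = 4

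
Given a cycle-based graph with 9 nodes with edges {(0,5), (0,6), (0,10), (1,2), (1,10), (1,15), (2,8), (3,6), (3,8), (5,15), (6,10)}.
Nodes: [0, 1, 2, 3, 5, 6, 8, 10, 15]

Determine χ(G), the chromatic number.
χ(G) = 3

Clique number ω(G) = 3 (lower bound: χ ≥ ω).
The clique on [0, 6, 10] has size 3, forcing χ ≥ 3, and the coloring below uses 3 colors, so χ(G) = 3.
A valid 3-coloring: color 1: [0, 1, 3]; color 2: [8, 10, 15]; color 3: [2, 5, 6].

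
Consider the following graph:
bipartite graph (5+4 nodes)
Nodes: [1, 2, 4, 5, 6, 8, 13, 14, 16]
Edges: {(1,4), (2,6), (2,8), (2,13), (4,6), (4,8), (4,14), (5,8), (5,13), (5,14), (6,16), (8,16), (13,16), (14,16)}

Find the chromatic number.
χ(G) = 2

Clique number ω(G) = 2 (lower bound: χ ≥ ω).
The graph is bipartite (no odd cycle), so 2 colors suffice: χ(G) = 2.
A valid 2-coloring: color 1: [1, 6, 8, 13, 14]; color 2: [2, 4, 5, 16].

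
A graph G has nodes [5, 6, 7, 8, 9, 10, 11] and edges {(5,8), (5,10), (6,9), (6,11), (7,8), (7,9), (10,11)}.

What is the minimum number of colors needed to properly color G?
χ(G) = 3

Clique number ω(G) = 2 (lower bound: χ ≥ ω).
Odd cycle [5, 8, 7, 9, 6, 11, 10] needs 3 colors (χ ≥ 3).
The coloring below uses 3 colors, so χ(G) = 3.
A valid 3-coloring: color 1: [8, 9, 11]; color 2: [6, 7, 10]; color 3: [5].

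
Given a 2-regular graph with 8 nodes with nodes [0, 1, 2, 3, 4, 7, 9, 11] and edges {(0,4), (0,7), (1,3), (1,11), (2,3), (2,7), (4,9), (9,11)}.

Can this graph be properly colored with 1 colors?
No, G is not 1-colorable

Edge (0,4) forces its endpoints to differ, so 1 color is not enough.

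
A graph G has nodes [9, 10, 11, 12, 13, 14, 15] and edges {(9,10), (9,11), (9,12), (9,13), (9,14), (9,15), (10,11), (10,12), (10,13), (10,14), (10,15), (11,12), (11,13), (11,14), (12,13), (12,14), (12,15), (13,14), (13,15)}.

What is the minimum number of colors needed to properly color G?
χ(G) = 6

Clique number ω(G) = 6 (lower bound: χ ≥ ω).
The clique on [9, 10, 11, 12, 13, 14] has size 6, forcing χ ≥ 6, and the coloring below uses 6 colors, so χ(G) = 6.
A valid 6-coloring: color 1: [10]; color 2: [12]; color 3: [9]; color 4: [13]; color 5: [14, 15]; color 6: [11].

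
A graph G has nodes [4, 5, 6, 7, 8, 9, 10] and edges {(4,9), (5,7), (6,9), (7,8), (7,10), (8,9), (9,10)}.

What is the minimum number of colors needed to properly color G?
Clique number ω(G) = 2 (lower bound: χ ≥ ω).
The graph is bipartite (no odd cycle), so 2 colors suffice: χ(G) = 2.
A valid 2-coloring: color 1: [7, 9]; color 2: [4, 5, 6, 8, 10].

χ(G) = 2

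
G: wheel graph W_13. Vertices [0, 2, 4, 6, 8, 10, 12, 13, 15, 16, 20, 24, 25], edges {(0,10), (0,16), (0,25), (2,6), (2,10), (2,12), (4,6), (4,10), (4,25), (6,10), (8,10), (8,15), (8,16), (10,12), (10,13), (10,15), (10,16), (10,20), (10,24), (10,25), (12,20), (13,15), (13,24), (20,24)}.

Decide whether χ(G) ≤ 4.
Yes, G is 4-colorable

A valid 4-coloring: color 1: [10]; color 2: [0, 2, 4, 8, 13, 20]; color 3: [6, 12, 15, 16, 24, 25].
(χ(G) = 3 ≤ 4.)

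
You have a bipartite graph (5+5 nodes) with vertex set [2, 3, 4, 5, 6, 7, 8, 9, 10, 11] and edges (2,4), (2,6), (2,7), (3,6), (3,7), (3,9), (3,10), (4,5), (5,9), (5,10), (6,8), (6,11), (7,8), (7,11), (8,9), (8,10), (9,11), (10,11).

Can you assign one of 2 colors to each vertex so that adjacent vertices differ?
Yes, G is 2-colorable

A valid 2-coloring: color 1: [2, 3, 5, 8, 11]; color 2: [4, 6, 7, 9, 10].
(χ(G) = 2 ≤ 2.)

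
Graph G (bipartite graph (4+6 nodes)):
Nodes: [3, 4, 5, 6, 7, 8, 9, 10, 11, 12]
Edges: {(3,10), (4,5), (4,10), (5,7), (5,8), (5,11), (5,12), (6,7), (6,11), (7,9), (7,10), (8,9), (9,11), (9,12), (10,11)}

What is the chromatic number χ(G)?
χ(G) = 2

Clique number ω(G) = 2 (lower bound: χ ≥ ω).
The graph is bipartite (no odd cycle), so 2 colors suffice: χ(G) = 2.
A valid 2-coloring: color 1: [5, 6, 9, 10]; color 2: [3, 4, 7, 8, 11, 12].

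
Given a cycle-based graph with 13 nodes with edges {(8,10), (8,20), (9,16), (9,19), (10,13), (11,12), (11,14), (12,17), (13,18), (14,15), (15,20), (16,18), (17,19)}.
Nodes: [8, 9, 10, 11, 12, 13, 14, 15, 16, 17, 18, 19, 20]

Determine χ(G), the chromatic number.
χ(G) = 3

Clique number ω(G) = 2 (lower bound: χ ≥ ω).
Odd cycle [20, 15, 14, 11, 12, 17, 19, 9, 16, 18, 13, 10, 8] needs 3 colors (χ ≥ 3).
The coloring below uses 3 colors, so χ(G) = 3.
A valid 3-coloring: color 1: [10, 12, 14, 16, 19, 20]; color 2: [8, 9, 11, 15, 17, 18]; color 3: [13].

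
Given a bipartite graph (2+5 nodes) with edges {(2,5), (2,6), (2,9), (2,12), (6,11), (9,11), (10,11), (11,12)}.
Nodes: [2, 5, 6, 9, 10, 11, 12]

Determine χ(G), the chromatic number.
χ(G) = 2

Clique number ω(G) = 2 (lower bound: χ ≥ ω).
The graph is bipartite (no odd cycle), so 2 colors suffice: χ(G) = 2.
A valid 2-coloring: color 1: [2, 11]; color 2: [5, 6, 9, 10, 12].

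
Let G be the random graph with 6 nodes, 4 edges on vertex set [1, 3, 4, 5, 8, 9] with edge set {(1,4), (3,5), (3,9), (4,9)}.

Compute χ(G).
χ(G) = 2

Clique number ω(G) = 2 (lower bound: χ ≥ ω).
The graph is bipartite (no odd cycle), so 2 colors suffice: χ(G) = 2.
A valid 2-coloring: color 1: [3, 4, 8]; color 2: [1, 5, 9].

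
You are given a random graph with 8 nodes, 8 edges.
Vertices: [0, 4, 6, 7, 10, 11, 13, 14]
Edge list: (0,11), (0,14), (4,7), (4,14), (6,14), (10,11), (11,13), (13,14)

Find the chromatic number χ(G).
χ(G) = 2

Clique number ω(G) = 2 (lower bound: χ ≥ ω).
The graph is bipartite (no odd cycle), so 2 colors suffice: χ(G) = 2.
A valid 2-coloring: color 1: [7, 11, 14]; color 2: [0, 4, 6, 10, 13].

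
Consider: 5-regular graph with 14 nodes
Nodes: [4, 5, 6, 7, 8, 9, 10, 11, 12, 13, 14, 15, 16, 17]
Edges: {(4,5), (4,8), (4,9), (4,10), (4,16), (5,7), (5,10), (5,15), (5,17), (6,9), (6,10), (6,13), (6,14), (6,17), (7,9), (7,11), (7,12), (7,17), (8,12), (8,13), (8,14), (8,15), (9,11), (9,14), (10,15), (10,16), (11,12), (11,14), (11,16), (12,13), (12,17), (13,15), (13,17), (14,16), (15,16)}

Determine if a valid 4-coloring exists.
A valid 4-coloring: color 1: [4, 6, 12, 15]; color 2: [8, 9, 16, 17]; color 3: [7, 10, 13, 14]; color 4: [5, 11].
(χ(G) = 4 ≤ 4.)

Yes, G is 4-colorable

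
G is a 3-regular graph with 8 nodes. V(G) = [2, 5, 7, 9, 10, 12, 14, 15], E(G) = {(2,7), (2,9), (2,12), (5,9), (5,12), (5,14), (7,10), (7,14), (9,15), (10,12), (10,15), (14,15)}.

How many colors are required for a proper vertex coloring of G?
Clique number ω(G) = 2 (lower bound: χ ≥ ω).
Odd cycle [5, 14, 15, 10, 12] needs 3 colors (χ ≥ 3).
The coloring below uses 3 colors, so χ(G) = 3.
A valid 3-coloring: color 1: [2, 10, 14]; color 2: [7, 9, 12]; color 3: [5, 15].

χ(G) = 3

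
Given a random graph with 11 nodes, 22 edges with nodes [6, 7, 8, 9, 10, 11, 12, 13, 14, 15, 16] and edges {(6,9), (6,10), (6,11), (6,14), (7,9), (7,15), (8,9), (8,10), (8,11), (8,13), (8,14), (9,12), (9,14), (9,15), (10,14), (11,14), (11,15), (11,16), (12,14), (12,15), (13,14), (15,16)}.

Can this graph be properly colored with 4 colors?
Yes, G is 4-colorable

A valid 4-coloring: color 1: [14, 15]; color 2: [9, 10, 11, 13]; color 3: [6, 7, 8, 12, 16].
(χ(G) = 3 ≤ 4.)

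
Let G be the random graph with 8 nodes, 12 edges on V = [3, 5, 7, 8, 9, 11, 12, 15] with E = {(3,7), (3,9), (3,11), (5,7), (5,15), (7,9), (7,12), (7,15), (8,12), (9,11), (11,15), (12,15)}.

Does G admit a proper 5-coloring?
A valid 5-coloring: color 1: [7, 8, 11]; color 2: [3, 15]; color 3: [5, 9, 12].
(χ(G) = 3 ≤ 5.)

Yes, G is 5-colorable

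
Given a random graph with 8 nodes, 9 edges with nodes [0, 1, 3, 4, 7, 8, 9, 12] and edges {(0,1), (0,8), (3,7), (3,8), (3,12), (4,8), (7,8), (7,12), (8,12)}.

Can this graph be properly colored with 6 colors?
A valid 6-coloring: color 1: [1, 8, 9]; color 2: [0, 3, 4]; color 3: [12]; color 4: [7].
(χ(G) = 4 ≤ 6.)

Yes, G is 6-colorable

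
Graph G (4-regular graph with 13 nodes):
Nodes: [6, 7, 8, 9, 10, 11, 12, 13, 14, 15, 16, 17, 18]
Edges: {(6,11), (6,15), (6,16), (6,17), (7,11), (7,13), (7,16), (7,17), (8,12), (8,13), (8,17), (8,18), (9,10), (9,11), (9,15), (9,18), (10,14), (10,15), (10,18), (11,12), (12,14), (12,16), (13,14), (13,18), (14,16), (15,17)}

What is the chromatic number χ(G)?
Clique number ω(G) = 3 (lower bound: χ ≥ ω).
The clique on [6, 15, 17] has size 3, forcing χ ≥ 3, and the coloring below uses 3 colors, so χ(G) = 3.
A valid 3-coloring: color 1: [10, 12, 13, 17]; color 2: [6, 7, 8, 9, 14]; color 3: [11, 15, 16, 18].

χ(G) = 3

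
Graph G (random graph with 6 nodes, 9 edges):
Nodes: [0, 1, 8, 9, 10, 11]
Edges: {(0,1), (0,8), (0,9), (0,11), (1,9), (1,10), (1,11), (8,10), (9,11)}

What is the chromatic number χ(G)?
χ(G) = 4

Clique number ω(G) = 4 (lower bound: χ ≥ ω).
The clique on [0, 1, 9, 11] has size 4, forcing χ ≥ 4, and the coloring below uses 4 colors, so χ(G) = 4.
A valid 4-coloring: color 1: [1, 8]; color 2: [0, 10]; color 3: [9]; color 4: [11].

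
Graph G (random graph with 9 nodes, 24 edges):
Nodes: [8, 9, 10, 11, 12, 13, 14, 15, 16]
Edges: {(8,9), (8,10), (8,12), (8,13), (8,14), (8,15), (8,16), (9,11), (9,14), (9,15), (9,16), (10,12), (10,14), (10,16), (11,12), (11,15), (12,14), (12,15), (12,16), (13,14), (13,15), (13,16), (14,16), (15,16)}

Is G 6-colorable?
Yes, G is 6-colorable

A valid 6-coloring: color 1: [8, 11]; color 2: [16]; color 3: [14, 15]; color 4: [9, 12, 13]; color 5: [10].
(χ(G) = 5 ≤ 6.)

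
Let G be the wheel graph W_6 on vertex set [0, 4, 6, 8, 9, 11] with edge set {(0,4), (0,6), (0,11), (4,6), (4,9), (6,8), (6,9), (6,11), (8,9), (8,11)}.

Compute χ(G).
χ(G) = 4

Clique number ω(G) = 3 (lower bound: χ ≥ ω).
Odd cycle [0, 4, 9, 8, 11] needs 3 colors (χ ≥ 3).
Vertex 6 is adjacent to every vertex of [0, 4, 8, 9, 11], which already need 3 colors among themselves, so 6 needs a new color (χ ≥ 4).
The coloring below uses 4 colors, so χ(G) = 4.
A valid 4-coloring: color 1: [6]; color 2: [0, 8]; color 3: [4, 11]; color 4: [9].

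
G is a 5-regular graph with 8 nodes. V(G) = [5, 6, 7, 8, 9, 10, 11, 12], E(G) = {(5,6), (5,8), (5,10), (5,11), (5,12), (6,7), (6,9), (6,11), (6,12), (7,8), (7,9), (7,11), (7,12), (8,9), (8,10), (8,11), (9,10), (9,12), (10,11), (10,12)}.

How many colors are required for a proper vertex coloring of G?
Clique number ω(G) = 4 (lower bound: χ ≥ ω).
The clique on [6, 7, 9, 12] has size 4, forcing χ ≥ 4, and the coloring below uses 4 colors, so χ(G) = 4.
A valid 4-coloring: color 1: [5, 9]; color 2: [7, 10]; color 3: [6, 8]; color 4: [11, 12].

χ(G) = 4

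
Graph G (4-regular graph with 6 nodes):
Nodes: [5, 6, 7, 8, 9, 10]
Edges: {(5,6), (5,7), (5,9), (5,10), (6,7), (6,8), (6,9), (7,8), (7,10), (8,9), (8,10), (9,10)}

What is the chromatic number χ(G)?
χ(G) = 3

Clique number ω(G) = 3 (lower bound: χ ≥ ω).
The clique on [8, 9, 10] has size 3, forcing χ ≥ 3, and the coloring below uses 3 colors, so χ(G) = 3.
A valid 3-coloring: color 1: [5, 8]; color 2: [7, 9]; color 3: [6, 10].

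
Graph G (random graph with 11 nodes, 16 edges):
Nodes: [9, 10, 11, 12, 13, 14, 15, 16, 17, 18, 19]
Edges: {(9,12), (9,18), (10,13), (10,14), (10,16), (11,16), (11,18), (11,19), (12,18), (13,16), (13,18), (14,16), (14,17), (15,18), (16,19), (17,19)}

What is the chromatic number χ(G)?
χ(G) = 3

Clique number ω(G) = 3 (lower bound: χ ≥ ω).
The clique on [9, 12, 18] has size 3, forcing χ ≥ 3, and the coloring below uses 3 colors, so χ(G) = 3.
A valid 3-coloring: color 1: [16, 17, 18]; color 2: [9, 10, 15, 19]; color 3: [11, 12, 13, 14].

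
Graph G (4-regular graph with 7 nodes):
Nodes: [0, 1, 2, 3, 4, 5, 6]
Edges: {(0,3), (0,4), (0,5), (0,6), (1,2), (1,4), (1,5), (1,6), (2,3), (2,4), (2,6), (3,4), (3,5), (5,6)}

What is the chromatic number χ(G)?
Clique number ω(G) = 3 (lower bound: χ ≥ ω).
Suppose a proper 3-coloring c exists. The clique [0, 3, 4] takes 3 distinct colors; by symmetry let c(0) = 1, c(3) = 2, c(4) = 3.
- Vertex 2: neighbors [3, 4] already have colors [2, 3] ⇒ c(2) = 1.
- Vertex 1: neighbors [2, 4] already have colors [1, 3] ⇒ c(1) = 2.
- Vertex 5: neighbors [0, 1] already have colors [1, 2] ⇒ c(5) = 3.
- Vertex 6: neighbors [0, 1, 5] already have colors [1, 2, 3] — all 3 colors blocked. Contradiction.
The forced assignments end in a contradiction, so G has no proper 3-coloring (χ ≥ 4).
The coloring below uses 4 colors, so χ(G) = 4.
A valid 4-coloring: color 1: [4, 6]; color 2: [1, 3]; color 3: [0, 2]; color 4: [5].

χ(G) = 4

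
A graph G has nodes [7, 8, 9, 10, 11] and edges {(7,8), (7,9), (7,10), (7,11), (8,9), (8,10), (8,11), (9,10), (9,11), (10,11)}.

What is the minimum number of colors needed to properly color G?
χ(G) = 5

Clique number ω(G) = 5 (lower bound: χ ≥ ω).
The clique on [7, 8, 9, 10, 11] has size 5, forcing χ ≥ 5, and the coloring below uses 5 colors, so χ(G) = 5.
A valid 5-coloring: color 1: [9]; color 2: [10]; color 3: [11]; color 4: [8]; color 5: [7].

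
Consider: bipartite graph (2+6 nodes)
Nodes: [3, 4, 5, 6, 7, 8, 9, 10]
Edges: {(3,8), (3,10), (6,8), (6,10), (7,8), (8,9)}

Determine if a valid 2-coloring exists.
Yes, G is 2-colorable

A valid 2-coloring: color 1: [4, 5, 8, 10]; color 2: [3, 6, 7, 9].
(χ(G) = 2 ≤ 2.)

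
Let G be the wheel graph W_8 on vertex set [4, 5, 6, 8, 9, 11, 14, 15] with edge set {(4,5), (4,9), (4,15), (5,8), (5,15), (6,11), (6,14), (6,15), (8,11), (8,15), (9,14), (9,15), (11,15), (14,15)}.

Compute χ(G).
χ(G) = 4

Clique number ω(G) = 3 (lower bound: χ ≥ ω).
Odd cycle [11, 8, 5, 4, 9, 14, 6] needs 3 colors (χ ≥ 3).
Vertex 15 is adjacent to every vertex of [4, 5, 6, 8, 9, 11, 14], which already need 3 colors among themselves, so 15 needs a new color (χ ≥ 4).
The coloring below uses 4 colors, so χ(G) = 4.
A valid 4-coloring: color 1: [15]; color 2: [5, 11, 14]; color 3: [4, 6, 8]; color 4: [9].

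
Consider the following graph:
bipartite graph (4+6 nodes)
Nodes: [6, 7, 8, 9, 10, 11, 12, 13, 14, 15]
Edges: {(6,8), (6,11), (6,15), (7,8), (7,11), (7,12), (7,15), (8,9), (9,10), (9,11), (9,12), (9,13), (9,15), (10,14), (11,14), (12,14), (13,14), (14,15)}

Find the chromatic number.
Clique number ω(G) = 2 (lower bound: χ ≥ ω).
The graph is bipartite (no odd cycle), so 2 colors suffice: χ(G) = 2.
A valid 2-coloring: color 1: [6, 7, 9, 14]; color 2: [8, 10, 11, 12, 13, 15].

χ(G) = 2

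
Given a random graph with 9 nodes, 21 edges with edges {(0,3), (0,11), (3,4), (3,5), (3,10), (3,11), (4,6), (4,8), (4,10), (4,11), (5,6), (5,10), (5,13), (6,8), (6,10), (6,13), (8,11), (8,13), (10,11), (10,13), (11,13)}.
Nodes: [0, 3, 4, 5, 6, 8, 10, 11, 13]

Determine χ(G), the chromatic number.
χ(G) = 4

Clique number ω(G) = 4 (lower bound: χ ≥ ω).
The clique on [3, 4, 10, 11] has size 4, forcing χ ≥ 4, and the coloring below uses 4 colors, so χ(G) = 4.
A valid 4-coloring: color 1: [6, 11]; color 2: [0, 8, 10]; color 3: [3, 13]; color 4: [4, 5].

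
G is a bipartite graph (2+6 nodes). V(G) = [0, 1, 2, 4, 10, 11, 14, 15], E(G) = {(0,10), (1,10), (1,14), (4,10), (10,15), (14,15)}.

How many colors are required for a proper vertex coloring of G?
Clique number ω(G) = 2 (lower bound: χ ≥ ω).
The graph is bipartite (no odd cycle), so 2 colors suffice: χ(G) = 2.
A valid 2-coloring: color 1: [2, 10, 11, 14]; color 2: [0, 1, 4, 15].

χ(G) = 2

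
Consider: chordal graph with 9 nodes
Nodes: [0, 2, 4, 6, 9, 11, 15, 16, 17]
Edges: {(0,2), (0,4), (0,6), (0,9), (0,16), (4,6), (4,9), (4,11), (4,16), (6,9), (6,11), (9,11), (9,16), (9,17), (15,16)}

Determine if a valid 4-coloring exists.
Yes, G is 4-colorable

A valid 4-coloring: color 1: [2, 9, 15]; color 2: [4, 17]; color 3: [0, 11]; color 4: [6, 16].
(χ(G) = 4 ≤ 4.)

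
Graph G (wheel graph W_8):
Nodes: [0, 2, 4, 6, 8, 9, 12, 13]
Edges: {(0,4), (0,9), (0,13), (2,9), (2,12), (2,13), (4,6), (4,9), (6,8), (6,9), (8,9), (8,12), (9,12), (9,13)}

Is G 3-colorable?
Odd cycle [8, 12, 2, 13, 0, 4, 6] needs 3 colors (χ ≥ 3).
Vertex 9 is adjacent to every vertex of [0, 2, 4, 6, 8, 12, 13], which already need 3 colors among themselves, so 9 needs a new color (χ ≥ 4).
Hence χ(G) ≥ 4 > 3, so no proper 3-coloring exists.

No, G is not 3-colorable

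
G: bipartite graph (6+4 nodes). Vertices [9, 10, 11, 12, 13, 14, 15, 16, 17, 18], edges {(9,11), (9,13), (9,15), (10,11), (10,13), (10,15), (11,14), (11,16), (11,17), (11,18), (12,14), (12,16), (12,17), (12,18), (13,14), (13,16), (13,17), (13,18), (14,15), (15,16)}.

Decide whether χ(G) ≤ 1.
Edge (9,11) forces its endpoints to differ, so 1 color is not enough.

No, G is not 1-colorable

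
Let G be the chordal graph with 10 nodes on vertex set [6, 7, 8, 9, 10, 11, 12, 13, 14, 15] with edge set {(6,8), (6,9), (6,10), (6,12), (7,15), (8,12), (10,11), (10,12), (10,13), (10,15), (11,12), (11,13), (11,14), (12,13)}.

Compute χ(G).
Clique number ω(G) = 4 (lower bound: χ ≥ ω).
The clique on [10, 11, 12, 13] has size 4, forcing χ ≥ 4, and the coloring below uses 4 colors, so χ(G) = 4.
A valid 4-coloring: color 1: [7, 8, 9, 10, 14]; color 2: [12, 15]; color 3: [6, 11]; color 4: [13].

χ(G) = 4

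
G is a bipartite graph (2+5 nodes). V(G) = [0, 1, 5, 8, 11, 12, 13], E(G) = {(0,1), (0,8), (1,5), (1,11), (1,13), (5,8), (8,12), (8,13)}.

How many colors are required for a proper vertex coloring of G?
Clique number ω(G) = 2 (lower bound: χ ≥ ω).
The graph is bipartite (no odd cycle), so 2 colors suffice: χ(G) = 2.
A valid 2-coloring: color 1: [1, 8]; color 2: [0, 5, 11, 12, 13].

χ(G) = 2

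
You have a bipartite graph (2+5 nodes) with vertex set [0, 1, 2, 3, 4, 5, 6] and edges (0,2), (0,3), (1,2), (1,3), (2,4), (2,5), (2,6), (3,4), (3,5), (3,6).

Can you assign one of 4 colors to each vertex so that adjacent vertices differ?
A valid 4-coloring: color 1: [2, 3]; color 2: [0, 1, 4, 5, 6].
(χ(G) = 2 ≤ 4.)

Yes, G is 4-colorable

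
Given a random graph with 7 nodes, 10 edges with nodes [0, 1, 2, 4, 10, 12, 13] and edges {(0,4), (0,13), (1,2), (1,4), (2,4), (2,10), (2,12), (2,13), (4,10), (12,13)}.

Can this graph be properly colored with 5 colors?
A valid 5-coloring: color 1: [0, 2]; color 2: [4, 13]; color 3: [1, 10, 12].
(χ(G) = 3 ≤ 5.)

Yes, G is 5-colorable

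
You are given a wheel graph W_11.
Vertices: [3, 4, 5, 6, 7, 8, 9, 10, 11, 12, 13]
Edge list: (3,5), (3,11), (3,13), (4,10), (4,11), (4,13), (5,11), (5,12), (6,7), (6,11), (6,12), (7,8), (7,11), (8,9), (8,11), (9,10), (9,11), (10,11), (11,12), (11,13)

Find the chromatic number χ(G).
χ(G) = 3

Clique number ω(G) = 3 (lower bound: χ ≥ ω).
The clique on [3, 11, 13] has size 3, forcing χ ≥ 3, and the coloring below uses 3 colors, so χ(G) = 3.
A valid 3-coloring: color 1: [11]; color 2: [3, 4, 7, 9, 12]; color 3: [5, 6, 8, 10, 13].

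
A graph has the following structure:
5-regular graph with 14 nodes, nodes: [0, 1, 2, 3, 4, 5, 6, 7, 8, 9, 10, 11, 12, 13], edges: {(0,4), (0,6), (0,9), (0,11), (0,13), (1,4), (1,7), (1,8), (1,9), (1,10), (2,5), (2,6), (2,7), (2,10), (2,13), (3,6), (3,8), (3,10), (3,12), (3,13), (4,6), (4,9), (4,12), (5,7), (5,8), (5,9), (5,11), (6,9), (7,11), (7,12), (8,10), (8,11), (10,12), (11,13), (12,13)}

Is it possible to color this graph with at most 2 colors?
The clique on vertices [0, 4, 6, 9] has size 4 > 2, so it alone needs 4 colors.

No, G is not 2-colorable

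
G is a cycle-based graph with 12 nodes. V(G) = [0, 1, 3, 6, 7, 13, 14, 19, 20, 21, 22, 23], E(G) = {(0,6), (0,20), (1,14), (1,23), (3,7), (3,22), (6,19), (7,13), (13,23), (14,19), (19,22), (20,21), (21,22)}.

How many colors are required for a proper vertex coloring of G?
χ(G) = 2

Clique number ω(G) = 2 (lower bound: χ ≥ ω).
The graph is bipartite (no odd cycle), so 2 colors suffice: χ(G) = 2.
A valid 2-coloring: color 1: [0, 1, 3, 13, 19, 21]; color 2: [6, 7, 14, 20, 22, 23].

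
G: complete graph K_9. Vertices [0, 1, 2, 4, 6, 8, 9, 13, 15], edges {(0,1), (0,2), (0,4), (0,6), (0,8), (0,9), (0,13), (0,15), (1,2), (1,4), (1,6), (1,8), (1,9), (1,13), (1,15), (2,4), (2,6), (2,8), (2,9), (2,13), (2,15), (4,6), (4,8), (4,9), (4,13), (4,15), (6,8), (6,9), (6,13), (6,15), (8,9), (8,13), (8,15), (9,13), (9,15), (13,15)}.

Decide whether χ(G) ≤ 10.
Yes, G is 10-colorable

A valid 10-coloring: color 1: [13]; color 2: [9]; color 3: [0]; color 4: [15]; color 5: [2]; color 6: [8]; color 7: [4]; color 8: [6]; color 9: [1].
(χ(G) = 9 ≤ 10.)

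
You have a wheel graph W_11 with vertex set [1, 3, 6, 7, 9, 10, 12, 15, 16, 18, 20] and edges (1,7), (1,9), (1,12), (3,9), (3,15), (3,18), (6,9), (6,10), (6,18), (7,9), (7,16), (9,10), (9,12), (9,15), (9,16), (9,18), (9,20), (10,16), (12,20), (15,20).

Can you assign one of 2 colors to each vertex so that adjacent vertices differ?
No, G is not 2-colorable

The clique on vertices [1, 9, 12] has size 3 > 2, so it alone needs 3 colors.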